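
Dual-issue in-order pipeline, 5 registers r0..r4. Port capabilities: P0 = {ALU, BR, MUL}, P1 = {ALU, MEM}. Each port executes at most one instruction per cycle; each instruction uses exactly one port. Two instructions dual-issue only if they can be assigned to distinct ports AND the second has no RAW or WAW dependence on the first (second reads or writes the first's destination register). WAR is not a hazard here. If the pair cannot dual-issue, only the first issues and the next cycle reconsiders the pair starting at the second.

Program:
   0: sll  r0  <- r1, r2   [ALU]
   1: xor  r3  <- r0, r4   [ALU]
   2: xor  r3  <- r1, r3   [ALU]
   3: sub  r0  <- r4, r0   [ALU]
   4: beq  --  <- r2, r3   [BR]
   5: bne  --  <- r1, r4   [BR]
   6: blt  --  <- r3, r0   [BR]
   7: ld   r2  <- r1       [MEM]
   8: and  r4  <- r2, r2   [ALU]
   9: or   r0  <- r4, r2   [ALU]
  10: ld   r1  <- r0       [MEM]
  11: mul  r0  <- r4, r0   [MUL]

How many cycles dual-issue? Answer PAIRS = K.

t=0 i0:sll ; RAW r0
t=1 i1:xor ; RAW+WAW r3
t=2 i2+i3:xor/sub ; 2-wide
t=3 i4:beq ; no-port BR/BR
t=4 i5:bne ; no-port BR/BR
t=5 i6+i7:blt/ld ; 2-wide
t=6 i8:and ; RAW r4
t=7 i9:or ; RAW r0
t=8 i10+i11:ld/mul ; 2-wide

PAIRS = 3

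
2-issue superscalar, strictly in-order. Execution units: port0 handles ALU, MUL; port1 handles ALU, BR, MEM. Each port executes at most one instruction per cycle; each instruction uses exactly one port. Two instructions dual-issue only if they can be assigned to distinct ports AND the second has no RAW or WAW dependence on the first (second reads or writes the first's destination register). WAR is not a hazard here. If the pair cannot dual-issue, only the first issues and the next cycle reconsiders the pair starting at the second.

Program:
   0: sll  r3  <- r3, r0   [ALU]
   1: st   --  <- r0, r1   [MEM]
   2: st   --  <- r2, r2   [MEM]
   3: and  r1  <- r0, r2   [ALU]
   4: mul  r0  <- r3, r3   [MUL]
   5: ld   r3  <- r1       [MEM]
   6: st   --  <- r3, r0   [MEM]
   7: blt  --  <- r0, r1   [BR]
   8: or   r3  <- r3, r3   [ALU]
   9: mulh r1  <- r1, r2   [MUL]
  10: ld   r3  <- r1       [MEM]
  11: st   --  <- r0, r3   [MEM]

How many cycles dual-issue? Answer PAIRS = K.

PAIRS = 4

  cy0 -> i0/i1 (sll+st) 2-wide
  cy1 -> i2/i3 (st+and) 2-wide
  cy2 -> i4/i5 (mul+ld) 2-wide
  cy3 -> i6 (st) no-port MEM/BR
  cy4 -> i7/i8 (blt+or) 2-wide
  cy5 -> i9 (mulh) RAW r1
  cy6 -> i10 (ld) no-port MEM/MEM
  cy7 -> i11 (st) tail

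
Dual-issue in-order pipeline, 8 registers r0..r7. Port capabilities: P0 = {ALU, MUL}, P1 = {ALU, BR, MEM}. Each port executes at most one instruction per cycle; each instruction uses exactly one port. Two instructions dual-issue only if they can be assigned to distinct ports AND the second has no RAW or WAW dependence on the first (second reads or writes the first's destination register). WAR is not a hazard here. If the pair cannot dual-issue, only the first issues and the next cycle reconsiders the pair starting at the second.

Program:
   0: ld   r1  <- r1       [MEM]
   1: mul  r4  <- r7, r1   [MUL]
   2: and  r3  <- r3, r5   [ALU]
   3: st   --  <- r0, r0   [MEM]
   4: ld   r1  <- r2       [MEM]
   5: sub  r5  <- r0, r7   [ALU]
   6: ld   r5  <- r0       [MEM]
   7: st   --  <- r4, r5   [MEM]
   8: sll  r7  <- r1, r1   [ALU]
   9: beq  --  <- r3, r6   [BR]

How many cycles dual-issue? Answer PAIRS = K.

#0 head=0: ld i0 RAW r1
#1 head=1: mul+and i1+i2 dual
#2 head=3: st i3 no-port MEM/MEM
#3 head=4: ld+sub i4+i5 dual
#4 head=6: ld i6 no-port MEM/MEM
#5 head=7: st+sll i7+i8 dual
#6 head=9: beq i9 tail

PAIRS = 3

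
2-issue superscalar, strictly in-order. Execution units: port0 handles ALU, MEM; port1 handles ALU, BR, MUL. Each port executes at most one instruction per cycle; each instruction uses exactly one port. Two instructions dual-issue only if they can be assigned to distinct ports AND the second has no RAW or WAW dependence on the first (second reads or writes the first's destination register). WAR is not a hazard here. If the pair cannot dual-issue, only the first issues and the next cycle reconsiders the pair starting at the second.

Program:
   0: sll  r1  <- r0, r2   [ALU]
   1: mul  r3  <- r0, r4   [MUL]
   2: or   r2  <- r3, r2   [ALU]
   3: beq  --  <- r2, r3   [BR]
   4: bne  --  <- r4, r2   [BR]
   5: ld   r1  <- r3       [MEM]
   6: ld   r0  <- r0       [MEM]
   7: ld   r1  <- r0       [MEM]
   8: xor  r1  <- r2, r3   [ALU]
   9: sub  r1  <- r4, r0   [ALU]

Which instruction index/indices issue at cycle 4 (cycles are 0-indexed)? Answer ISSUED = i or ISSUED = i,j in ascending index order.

[0] i0/i1  sll.ALU mul.MUL  -- pair
[1] i2  or.ALU  -- RAW r2
[2] i3  beq.BR  -- no-port BR/BR
[3] i4/i5  bne.BR ld.MEM  -- pair
[4] i6  ld.MEM  -- no-port MEM/MEM
[5] i7  ld.MEM  -- WAW r1
[6] i8  xor.ALU  -- WAW r1
[7] i9  sub.ALU  -- tail

ISSUED = 6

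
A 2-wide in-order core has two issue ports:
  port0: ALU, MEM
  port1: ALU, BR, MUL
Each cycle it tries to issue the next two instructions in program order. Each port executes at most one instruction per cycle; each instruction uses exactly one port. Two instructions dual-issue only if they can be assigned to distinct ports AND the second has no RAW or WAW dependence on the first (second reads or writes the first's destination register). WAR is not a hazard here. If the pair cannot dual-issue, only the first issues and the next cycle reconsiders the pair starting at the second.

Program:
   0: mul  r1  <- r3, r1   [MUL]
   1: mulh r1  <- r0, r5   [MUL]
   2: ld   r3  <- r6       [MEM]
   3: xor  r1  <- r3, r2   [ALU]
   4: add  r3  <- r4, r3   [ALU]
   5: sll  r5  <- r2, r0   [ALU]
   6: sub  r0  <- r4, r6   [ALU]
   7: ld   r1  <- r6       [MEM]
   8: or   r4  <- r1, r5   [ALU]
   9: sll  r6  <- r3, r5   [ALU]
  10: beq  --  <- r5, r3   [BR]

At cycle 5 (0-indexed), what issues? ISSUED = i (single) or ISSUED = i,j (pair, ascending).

[0] i0  mul  -- no-port MUL/MUL
[1] i1&i2  mulh;ld  -- 2-wide
[2] i3&i4  xor;add  -- 2-wide
[3] i5&i6  sll;sub  -- 2-wide
[4] i7  ld  -- RAW r1
[5] i8&i9  or;sll  -- 2-wide
[6] i10  beq  -- tail

ISSUED = 8,9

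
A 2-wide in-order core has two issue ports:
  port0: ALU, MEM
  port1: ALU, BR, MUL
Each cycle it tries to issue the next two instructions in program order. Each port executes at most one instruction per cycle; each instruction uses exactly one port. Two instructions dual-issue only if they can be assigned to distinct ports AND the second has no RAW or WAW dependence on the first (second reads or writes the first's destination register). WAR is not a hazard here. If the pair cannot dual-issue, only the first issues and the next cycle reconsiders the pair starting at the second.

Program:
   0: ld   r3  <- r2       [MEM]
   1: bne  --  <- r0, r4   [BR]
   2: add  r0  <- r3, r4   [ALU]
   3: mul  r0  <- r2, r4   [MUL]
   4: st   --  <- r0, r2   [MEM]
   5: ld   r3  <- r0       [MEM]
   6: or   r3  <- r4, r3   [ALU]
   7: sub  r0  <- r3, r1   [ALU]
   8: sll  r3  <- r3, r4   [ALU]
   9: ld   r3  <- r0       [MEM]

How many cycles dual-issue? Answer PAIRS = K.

t=0 i0&i1:ld+bne ; 2-wide
t=1 i2:add ; WAW r0
t=2 i3:mul ; RAW r0
t=3 i4:st ; no-port MEM/MEM
t=4 i5:ld ; RAW+WAW r3
t=5 i6:or ; RAW r3
t=6 i7&i8:sub+sll ; 2-wide
t=7 i9:ld ; tail

PAIRS = 2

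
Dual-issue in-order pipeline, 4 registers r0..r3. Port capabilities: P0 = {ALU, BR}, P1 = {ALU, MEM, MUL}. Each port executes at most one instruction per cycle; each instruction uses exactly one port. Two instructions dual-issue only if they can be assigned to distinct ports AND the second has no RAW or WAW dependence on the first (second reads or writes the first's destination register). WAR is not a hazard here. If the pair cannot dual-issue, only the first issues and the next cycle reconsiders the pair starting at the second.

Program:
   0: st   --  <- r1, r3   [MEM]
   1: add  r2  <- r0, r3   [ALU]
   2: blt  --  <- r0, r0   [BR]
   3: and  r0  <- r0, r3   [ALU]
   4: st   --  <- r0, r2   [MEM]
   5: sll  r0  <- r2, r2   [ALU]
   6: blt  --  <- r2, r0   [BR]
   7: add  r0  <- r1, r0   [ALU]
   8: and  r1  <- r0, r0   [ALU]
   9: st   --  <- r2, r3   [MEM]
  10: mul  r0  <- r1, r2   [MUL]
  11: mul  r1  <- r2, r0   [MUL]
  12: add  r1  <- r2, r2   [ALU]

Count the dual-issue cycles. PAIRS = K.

PAIRS = 5

t=0 i0&i1:st+add ; 2-wide
t=1 i2&i3:blt+and ; 2-wide
t=2 i4&i5:st+sll ; 2-wide
t=3 i6&i7:blt+add ; 2-wide
t=4 i8&i9:and+st ; 2-wide
t=5 i10:mul ; no-port MUL/MUL
t=6 i11:mul ; WAW r1
t=7 i12:add ; tail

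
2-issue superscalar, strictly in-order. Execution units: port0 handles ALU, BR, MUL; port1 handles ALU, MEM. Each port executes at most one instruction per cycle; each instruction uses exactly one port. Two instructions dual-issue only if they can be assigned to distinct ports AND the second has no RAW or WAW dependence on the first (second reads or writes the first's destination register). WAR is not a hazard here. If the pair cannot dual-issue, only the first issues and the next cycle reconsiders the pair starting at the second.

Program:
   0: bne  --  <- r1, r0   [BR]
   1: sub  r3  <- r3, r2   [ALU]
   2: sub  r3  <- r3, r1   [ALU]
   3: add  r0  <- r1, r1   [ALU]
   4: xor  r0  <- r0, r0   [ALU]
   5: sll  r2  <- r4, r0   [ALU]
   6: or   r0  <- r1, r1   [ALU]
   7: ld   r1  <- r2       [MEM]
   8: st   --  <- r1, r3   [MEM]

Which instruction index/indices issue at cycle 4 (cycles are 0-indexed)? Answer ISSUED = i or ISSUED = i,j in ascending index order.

t=0 i0/i1:bne.BR;sub.ALU ; 2-wide
t=1 i2/i3:sub.ALU;add.ALU ; 2-wide
t=2 i4:xor.ALU ; RAW r0
t=3 i5/i6:sll.ALU;or.ALU ; 2-wide
t=4 i7:ld.MEM ; no-port MEM/MEM
t=5 i8:st.MEM ; tail

ISSUED = 7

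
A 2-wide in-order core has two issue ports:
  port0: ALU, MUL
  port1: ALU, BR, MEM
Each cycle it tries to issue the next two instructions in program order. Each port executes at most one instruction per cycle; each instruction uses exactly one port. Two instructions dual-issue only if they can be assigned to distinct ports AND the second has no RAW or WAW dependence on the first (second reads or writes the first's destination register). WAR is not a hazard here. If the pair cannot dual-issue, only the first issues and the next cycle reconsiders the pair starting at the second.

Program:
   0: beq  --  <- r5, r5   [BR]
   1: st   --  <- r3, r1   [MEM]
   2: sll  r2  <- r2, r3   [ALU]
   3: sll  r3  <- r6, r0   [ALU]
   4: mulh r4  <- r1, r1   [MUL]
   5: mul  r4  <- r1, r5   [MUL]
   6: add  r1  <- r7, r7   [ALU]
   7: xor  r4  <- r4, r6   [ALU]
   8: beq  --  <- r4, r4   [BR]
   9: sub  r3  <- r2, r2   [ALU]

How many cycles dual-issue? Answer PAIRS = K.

  cy0 -> i0 (beq.BR) no-port BR/MEM
  cy1 -> i1,i2 (st.MEM/sll.ALU) dual
  cy2 -> i3,i4 (sll.ALU/mulh.MUL) dual
  cy3 -> i5,i6 (mul.MUL/add.ALU) dual
  cy4 -> i7 (xor.ALU) RAW r4
  cy5 -> i8,i9 (beq.BR/sub.ALU) dual

PAIRS = 4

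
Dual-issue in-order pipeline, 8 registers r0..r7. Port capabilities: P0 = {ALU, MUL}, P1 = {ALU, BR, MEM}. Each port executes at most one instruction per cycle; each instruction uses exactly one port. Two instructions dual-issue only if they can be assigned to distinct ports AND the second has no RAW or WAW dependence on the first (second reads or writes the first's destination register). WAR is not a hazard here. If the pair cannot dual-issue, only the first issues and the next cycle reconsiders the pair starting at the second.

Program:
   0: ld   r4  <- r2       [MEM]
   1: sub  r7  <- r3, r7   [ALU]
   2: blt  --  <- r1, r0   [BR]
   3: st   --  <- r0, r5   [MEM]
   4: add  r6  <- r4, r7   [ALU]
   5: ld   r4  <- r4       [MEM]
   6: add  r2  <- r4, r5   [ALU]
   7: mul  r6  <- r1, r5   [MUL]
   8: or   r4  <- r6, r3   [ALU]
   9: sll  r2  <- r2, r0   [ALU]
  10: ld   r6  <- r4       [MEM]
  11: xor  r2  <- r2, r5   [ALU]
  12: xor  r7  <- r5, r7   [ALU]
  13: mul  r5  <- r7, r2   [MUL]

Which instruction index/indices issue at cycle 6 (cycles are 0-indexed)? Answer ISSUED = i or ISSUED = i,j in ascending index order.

ISSUED = 10,11

  cy0 -> i0/i1 (ld/sub) pair
  cy1 -> i2 (blt) no-port BR/MEM
  cy2 -> i3/i4 (st/add) pair
  cy3 -> i5 (ld) RAW r4
  cy4 -> i6/i7 (add/mul) pair
  cy5 -> i8/i9 (or/sll) pair
  cy6 -> i10/i11 (ld/xor) pair
  cy7 -> i12 (xor) RAW r7
  cy8 -> i13 (mul) tail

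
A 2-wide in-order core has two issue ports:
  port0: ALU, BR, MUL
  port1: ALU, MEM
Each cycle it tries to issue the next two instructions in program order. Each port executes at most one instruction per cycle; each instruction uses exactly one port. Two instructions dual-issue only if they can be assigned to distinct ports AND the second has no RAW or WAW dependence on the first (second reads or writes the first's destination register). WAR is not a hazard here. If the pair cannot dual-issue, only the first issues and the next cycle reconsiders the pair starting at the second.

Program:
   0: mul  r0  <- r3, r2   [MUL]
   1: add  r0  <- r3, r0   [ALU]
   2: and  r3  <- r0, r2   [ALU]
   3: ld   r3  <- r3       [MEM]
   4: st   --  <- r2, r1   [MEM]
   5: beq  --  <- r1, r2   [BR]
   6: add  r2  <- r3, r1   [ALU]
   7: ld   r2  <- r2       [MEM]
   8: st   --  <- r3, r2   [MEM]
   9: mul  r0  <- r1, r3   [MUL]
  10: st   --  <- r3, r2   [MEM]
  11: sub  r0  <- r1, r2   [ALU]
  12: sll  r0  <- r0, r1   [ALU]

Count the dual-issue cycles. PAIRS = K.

0. mul @i0  | RAW+WAW r0
1. add @i1  | RAW r0
2. and @i2  | RAW+WAW r3
3. ld @i3  | no-port MEM/MEM
4. st/beq @i4,i5  | 2-wide
5. add @i6  | RAW+WAW r2
6. ld @i7  | no-port MEM/MEM
7. st/mul @i8,i9  | 2-wide
8. st/sub @i10,i11  | 2-wide
9. sll @i12  | tail

PAIRS = 3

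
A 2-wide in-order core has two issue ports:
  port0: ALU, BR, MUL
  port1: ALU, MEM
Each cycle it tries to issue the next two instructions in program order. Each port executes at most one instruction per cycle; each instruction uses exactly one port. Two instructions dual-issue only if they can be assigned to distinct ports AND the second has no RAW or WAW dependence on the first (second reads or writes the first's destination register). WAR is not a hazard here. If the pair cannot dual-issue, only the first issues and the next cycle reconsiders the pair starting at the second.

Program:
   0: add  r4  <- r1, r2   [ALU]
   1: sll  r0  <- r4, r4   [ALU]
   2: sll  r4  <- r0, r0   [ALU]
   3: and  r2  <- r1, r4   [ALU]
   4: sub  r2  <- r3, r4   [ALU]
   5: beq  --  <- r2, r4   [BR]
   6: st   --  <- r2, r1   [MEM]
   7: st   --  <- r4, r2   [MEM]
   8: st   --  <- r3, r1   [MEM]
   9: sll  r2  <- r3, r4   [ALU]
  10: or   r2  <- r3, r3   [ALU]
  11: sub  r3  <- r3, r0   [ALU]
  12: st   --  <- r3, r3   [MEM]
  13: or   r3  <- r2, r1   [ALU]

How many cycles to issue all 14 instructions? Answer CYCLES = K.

CYCLES = 10

#0 head=0: add.ALU i0 RAW r4
#1 head=1: sll.ALU i1 RAW r0
#2 head=2: sll.ALU i2 RAW r4
#3 head=3: and.ALU i3 WAW r2
#4 head=4: sub.ALU i4 RAW r2
#5 head=5: beq.BR+st.MEM i5,i6 dual
#6 head=7: st.MEM i7 no-port MEM/MEM
#7 head=8: st.MEM+sll.ALU i8,i9 dual
#8 head=10: or.ALU+sub.ALU i10,i11 dual
#9 head=12: st.MEM+or.ALU i12,i13 dual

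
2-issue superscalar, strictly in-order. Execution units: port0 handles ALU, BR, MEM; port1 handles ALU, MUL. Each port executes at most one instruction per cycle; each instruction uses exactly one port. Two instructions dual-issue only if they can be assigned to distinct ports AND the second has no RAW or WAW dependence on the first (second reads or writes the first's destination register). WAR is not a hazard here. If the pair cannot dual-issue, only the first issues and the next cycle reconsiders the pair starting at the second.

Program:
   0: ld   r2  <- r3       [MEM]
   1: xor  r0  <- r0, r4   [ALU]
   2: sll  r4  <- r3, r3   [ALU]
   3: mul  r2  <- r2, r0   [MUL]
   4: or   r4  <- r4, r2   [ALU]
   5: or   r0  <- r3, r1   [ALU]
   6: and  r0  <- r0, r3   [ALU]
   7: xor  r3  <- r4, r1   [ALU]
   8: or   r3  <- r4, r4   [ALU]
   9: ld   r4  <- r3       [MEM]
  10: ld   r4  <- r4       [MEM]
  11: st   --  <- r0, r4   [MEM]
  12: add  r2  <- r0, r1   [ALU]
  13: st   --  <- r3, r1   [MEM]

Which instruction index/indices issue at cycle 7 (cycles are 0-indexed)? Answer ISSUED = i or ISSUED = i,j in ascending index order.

ISSUED = 11,12

c0: i0+i1 ld.MEM/xor.ALU  dual
c1: i2+i3 sll.ALU/mul.MUL  dual
c2: i4+i5 or.ALU/or.ALU  dual
c3: i6+i7 and.ALU/xor.ALU  dual
c4: i8 or.ALU  RAW r3
c5: i9 ld.MEM  no-port MEM/MEM
c6: i10 ld.MEM  no-port MEM/MEM
c7: i11+i12 st.MEM/add.ALU  dual
c8: i13 st.MEM  tail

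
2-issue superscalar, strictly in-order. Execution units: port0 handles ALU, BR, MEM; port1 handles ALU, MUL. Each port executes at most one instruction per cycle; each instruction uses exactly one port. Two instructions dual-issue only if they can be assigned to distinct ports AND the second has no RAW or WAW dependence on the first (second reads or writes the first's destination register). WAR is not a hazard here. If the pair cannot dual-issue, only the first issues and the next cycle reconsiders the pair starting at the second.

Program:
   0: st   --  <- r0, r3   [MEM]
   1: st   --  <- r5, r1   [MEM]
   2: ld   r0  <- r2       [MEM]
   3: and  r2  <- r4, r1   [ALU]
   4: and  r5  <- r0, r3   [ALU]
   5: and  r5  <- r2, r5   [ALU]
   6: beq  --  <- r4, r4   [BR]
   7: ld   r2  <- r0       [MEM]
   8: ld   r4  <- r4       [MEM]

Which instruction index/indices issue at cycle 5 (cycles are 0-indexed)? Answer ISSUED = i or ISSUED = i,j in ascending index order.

ISSUED = 7

t=0 i0:st ; no-port MEM/MEM
t=1 i1:st ; no-port MEM/MEM
t=2 i2+i3:ld;and ; dual
t=3 i4:and ; RAW+WAW r5
t=4 i5+i6:and;beq ; dual
t=5 i7:ld ; no-port MEM/MEM
t=6 i8:ld ; tail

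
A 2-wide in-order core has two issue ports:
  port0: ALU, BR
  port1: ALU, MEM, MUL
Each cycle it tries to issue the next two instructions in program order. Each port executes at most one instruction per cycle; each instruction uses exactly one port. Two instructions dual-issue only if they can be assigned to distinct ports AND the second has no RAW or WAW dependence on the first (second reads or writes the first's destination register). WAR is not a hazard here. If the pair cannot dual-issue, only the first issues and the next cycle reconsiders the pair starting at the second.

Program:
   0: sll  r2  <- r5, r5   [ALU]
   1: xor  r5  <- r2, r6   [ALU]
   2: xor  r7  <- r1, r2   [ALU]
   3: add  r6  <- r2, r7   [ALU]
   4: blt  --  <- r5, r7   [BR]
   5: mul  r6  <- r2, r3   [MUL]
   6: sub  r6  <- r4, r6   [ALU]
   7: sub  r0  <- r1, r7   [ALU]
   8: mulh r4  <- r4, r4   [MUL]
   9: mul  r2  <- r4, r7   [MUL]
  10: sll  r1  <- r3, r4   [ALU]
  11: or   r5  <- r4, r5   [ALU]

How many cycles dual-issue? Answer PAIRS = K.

  cy0 -> i0 (sll) RAW r2
  cy1 -> i1+i2 (xor/xor) dual
  cy2 -> i3+i4 (add/blt) dual
  cy3 -> i5 (mul) RAW+WAW r6
  cy4 -> i6+i7 (sub/sub) dual
  cy5 -> i8 (mulh) no-port MUL/MUL
  cy6 -> i9+i10 (mul/sll) dual
  cy7 -> i11 (or) tail

PAIRS = 4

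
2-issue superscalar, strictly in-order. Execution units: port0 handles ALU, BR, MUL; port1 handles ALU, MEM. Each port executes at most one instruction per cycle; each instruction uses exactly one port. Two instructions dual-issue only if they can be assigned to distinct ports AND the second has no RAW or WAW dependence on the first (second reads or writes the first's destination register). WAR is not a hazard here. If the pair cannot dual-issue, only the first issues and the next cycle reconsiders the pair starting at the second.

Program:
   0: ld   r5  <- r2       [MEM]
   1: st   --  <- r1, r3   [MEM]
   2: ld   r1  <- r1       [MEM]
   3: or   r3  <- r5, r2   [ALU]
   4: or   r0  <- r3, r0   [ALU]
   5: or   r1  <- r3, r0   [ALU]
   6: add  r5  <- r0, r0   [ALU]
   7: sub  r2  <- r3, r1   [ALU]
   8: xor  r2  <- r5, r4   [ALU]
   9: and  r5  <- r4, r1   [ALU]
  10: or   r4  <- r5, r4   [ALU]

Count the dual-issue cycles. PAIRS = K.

[0] i0  ld  -- no-port MEM/MEM
[1] i1  st  -- no-port MEM/MEM
[2] i2/i3  ld/or  -- pair
[3] i4  or  -- RAW r0
[4] i5/i6  or/add  -- pair
[5] i7  sub  -- WAW r2
[6] i8/i9  xor/and  -- pair
[7] i10  or  -- tail

PAIRS = 3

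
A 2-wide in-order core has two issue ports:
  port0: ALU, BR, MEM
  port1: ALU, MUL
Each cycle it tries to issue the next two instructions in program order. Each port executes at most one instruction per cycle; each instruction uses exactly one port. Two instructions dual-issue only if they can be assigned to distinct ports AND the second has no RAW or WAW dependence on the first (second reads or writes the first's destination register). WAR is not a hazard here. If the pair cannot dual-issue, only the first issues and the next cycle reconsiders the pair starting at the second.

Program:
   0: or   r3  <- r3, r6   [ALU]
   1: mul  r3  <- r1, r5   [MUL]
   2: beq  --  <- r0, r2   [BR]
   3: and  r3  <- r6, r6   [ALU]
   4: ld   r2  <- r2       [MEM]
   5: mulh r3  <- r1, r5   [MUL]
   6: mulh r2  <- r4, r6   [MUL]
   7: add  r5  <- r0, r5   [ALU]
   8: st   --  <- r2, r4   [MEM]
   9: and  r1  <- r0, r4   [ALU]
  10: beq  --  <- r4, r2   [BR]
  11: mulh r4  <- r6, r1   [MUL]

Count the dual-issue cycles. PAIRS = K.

PAIRS = 5

0. or.ALU @i0  | WAW r3
1. mul.MUL;beq.BR @i1&i2  | pair
2. and.ALU;ld.MEM @i3&i4  | pair
3. mulh.MUL @i5  | no-port MUL/MUL
4. mulh.MUL;add.ALU @i6&i7  | pair
5. st.MEM;and.ALU @i8&i9  | pair
6. beq.BR;mulh.MUL @i10&i11  | pair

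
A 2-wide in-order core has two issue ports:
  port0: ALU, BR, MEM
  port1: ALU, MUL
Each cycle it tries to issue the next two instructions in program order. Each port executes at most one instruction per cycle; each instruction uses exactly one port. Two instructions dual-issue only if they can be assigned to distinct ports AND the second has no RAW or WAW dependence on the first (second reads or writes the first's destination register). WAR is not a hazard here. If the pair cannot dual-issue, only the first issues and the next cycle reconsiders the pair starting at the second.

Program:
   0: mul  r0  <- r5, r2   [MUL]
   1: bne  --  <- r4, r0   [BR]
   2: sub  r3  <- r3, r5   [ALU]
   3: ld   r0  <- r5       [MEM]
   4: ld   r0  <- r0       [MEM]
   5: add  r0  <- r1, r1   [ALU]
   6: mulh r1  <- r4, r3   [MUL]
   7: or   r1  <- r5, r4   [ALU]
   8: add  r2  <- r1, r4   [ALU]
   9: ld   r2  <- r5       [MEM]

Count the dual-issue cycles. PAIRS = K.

#0 head=0: mul i0 RAW r0
#1 head=1: bne+sub i1,i2 pair
#2 head=3: ld i3 no-port MEM/MEM
#3 head=4: ld i4 WAW r0
#4 head=5: add+mulh i5,i6 pair
#5 head=7: or i7 RAW r1
#6 head=8: add i8 WAW r2
#7 head=9: ld i9 tail

PAIRS = 2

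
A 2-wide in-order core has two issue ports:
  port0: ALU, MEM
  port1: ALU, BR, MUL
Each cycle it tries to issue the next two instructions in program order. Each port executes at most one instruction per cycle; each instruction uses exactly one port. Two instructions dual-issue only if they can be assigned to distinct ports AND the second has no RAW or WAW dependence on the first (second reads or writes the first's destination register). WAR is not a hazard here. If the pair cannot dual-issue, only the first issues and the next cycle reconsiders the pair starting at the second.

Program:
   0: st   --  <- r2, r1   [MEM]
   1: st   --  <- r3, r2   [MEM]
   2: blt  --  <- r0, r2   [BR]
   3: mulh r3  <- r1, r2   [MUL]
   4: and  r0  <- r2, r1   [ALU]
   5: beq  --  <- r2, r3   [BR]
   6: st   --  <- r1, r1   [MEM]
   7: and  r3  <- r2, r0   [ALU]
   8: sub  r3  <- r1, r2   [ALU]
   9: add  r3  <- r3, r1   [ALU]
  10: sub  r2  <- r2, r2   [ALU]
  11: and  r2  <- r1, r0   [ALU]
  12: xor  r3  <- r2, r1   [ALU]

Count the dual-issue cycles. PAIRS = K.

PAIRS = 4

  cy0 -> i0 (st) no-port MEM/MEM
  cy1 -> i1,i2 (st blt) dual
  cy2 -> i3,i4 (mulh and) dual
  cy3 -> i5,i6 (beq st) dual
  cy4 -> i7 (and) WAW r3
  cy5 -> i8 (sub) RAW+WAW r3
  cy6 -> i9,i10 (add sub) dual
  cy7 -> i11 (and) RAW r2
  cy8 -> i12 (xor) tail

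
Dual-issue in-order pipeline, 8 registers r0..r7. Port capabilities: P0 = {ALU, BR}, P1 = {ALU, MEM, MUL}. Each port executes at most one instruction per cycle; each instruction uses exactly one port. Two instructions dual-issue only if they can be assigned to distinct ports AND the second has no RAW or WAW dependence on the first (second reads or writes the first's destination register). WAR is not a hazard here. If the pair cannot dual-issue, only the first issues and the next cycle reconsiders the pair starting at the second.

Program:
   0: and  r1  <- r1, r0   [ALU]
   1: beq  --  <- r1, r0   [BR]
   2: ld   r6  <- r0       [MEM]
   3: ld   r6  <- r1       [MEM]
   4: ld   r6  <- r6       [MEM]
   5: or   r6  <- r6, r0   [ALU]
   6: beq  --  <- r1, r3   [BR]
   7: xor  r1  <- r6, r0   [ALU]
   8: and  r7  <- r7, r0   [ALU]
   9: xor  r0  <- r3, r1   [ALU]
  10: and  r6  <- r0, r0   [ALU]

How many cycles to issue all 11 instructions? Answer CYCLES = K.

CYCLES = 8

  cy0 -> i0 (and) RAW r1
  cy1 -> i1&i2 (beq/ld) dual
  cy2 -> i3 (ld) no-port MEM/MEM
  cy3 -> i4 (ld) RAW+WAW r6
  cy4 -> i5&i6 (or/beq) dual
  cy5 -> i7&i8 (xor/and) dual
  cy6 -> i9 (xor) RAW r0
  cy7 -> i10 (and) tail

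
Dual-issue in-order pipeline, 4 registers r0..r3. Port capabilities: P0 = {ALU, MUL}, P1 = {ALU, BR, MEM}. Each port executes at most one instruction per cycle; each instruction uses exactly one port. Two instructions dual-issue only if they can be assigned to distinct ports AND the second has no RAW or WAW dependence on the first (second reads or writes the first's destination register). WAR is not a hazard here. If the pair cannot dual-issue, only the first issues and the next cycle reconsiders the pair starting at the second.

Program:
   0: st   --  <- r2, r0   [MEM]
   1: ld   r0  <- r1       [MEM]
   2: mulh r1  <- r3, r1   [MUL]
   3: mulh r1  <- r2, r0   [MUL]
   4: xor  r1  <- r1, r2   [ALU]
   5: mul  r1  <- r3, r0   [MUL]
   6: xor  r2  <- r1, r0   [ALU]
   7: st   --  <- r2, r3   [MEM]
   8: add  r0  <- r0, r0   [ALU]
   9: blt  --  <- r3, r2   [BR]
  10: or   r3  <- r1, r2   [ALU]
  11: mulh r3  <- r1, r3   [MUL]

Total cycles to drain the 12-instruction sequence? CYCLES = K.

  cy0 -> i0 (st) no-port MEM/MEM
  cy1 -> i1&i2 (ld mulh) 2-wide
  cy2 -> i3 (mulh) RAW+WAW r1
  cy3 -> i4 (xor) WAW r1
  cy4 -> i5 (mul) RAW r1
  cy5 -> i6 (xor) RAW r2
  cy6 -> i7&i8 (st add) 2-wide
  cy7 -> i9&i10 (blt or) 2-wide
  cy8 -> i11 (mulh) tail

CYCLES = 9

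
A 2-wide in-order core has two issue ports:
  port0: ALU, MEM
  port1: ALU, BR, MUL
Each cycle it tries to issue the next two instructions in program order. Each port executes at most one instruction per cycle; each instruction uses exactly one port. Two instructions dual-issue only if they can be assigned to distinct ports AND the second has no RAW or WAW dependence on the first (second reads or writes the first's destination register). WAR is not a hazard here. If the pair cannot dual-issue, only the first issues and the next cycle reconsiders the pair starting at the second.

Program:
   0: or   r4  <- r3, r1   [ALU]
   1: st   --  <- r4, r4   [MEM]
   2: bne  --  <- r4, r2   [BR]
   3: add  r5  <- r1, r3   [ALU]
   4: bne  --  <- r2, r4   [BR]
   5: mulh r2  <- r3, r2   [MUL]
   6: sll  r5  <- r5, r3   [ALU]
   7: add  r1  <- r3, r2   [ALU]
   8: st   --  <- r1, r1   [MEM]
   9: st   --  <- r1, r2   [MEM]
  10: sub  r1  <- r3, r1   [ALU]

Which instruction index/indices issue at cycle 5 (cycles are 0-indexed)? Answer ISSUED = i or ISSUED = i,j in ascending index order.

ISSUED = 8

c0: i0 or  RAW r4
c1: i1+i2 st;bne  dual
c2: i3+i4 add;bne  dual
c3: i5+i6 mulh;sll  dual
c4: i7 add  RAW r1
c5: i8 st  no-port MEM/MEM
c6: i9+i10 st;sub  dual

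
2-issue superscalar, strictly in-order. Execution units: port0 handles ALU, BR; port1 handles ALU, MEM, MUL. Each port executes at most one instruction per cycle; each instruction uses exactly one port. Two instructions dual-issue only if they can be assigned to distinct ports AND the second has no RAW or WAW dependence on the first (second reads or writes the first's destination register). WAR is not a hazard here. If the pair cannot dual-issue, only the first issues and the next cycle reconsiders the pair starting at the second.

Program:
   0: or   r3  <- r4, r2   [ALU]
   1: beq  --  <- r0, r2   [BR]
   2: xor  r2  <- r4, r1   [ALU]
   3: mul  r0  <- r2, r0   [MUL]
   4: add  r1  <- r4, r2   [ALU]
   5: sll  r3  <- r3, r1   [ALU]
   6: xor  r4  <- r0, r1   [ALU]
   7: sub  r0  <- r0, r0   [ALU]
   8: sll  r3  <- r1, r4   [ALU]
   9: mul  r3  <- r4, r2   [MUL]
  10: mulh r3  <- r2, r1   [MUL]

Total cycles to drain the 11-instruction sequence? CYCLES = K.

CYCLES = 7

#0 head=0: or.ALU/beq.BR i0&i1 pair
#1 head=2: xor.ALU i2 RAW r2
#2 head=3: mul.MUL/add.ALU i3&i4 pair
#3 head=5: sll.ALU/xor.ALU i5&i6 pair
#4 head=7: sub.ALU/sll.ALU i7&i8 pair
#5 head=9: mul.MUL i9 no-port MUL/MUL
#6 head=10: mulh.MUL i10 tail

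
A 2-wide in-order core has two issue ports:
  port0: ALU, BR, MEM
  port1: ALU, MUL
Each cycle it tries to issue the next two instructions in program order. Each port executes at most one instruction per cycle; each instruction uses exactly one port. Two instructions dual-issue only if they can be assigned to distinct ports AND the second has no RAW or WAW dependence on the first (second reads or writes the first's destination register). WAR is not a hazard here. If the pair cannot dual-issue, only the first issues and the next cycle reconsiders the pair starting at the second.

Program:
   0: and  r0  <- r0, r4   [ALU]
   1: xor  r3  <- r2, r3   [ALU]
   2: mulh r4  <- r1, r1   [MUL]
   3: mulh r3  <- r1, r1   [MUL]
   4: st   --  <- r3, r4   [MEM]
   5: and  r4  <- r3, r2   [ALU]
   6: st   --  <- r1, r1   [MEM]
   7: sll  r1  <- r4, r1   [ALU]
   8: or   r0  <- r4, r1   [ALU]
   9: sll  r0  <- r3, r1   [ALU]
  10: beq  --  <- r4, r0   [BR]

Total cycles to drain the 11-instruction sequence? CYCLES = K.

0. and;xor @i0+i1  | dual
1. mulh @i2  | no-port MUL/MUL
2. mulh @i3  | RAW r3
3. st;and @i4+i5  | dual
4. st;sll @i6+i7  | dual
5. or @i8  | WAW r0
6. sll @i9  | RAW r0
7. beq @i10  | tail

CYCLES = 8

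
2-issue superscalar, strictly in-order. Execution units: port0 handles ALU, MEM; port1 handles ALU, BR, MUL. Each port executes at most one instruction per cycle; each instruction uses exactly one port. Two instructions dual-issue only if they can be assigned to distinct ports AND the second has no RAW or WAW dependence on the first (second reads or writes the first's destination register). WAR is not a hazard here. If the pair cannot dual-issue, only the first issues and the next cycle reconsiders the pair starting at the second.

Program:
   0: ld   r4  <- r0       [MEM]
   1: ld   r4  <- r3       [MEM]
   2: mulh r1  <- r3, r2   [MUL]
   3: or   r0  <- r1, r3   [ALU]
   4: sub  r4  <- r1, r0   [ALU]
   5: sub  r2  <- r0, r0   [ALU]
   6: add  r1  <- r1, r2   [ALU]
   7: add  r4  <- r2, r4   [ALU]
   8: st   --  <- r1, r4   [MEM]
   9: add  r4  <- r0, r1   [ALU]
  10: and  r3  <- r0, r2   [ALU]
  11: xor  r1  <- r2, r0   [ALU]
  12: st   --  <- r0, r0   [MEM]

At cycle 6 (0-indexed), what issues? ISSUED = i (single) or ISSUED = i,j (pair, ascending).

[0] i0  ld  -- no-port MEM/MEM
[1] i1/i2  ld+mulh  -- 2-wide
[2] i3  or  -- RAW r0
[3] i4/i5  sub+sub  -- 2-wide
[4] i6/i7  add+add  -- 2-wide
[5] i8/i9  st+add  -- 2-wide
[6] i10/i11  and+xor  -- 2-wide
[7] i12  st  -- tail

ISSUED = 10,11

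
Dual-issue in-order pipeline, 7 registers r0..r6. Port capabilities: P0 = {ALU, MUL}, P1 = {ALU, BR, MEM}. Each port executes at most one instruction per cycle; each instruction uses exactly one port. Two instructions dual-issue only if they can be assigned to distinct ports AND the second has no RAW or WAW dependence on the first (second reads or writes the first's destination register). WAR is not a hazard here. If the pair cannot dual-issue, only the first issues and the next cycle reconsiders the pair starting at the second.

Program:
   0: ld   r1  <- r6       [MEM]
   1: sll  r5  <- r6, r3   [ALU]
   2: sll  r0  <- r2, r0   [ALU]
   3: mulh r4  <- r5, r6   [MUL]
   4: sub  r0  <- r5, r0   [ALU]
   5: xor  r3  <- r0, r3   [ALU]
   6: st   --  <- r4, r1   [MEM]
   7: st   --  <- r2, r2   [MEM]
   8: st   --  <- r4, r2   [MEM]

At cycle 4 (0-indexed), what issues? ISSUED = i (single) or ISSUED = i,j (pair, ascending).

  cy0 -> i0,i1 (ld;sll) pair
  cy1 -> i2,i3 (sll;mulh) pair
  cy2 -> i4 (sub) RAW r0
  cy3 -> i5,i6 (xor;st) pair
  cy4 -> i7 (st) no-port MEM/MEM
  cy5 -> i8 (st) tail

ISSUED = 7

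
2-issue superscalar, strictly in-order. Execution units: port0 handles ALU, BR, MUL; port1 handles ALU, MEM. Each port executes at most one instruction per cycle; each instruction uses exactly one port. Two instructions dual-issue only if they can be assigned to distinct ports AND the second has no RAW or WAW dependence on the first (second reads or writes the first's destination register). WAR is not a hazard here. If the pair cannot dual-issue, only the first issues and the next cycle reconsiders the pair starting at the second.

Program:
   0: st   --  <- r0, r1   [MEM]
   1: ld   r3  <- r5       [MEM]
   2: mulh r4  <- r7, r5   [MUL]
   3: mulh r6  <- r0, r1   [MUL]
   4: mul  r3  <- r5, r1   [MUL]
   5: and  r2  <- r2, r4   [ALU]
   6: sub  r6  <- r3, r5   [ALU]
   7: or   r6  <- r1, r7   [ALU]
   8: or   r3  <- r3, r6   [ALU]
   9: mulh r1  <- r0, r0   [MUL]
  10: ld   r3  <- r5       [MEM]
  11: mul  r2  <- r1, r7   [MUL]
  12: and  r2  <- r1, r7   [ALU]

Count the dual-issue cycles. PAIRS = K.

PAIRS = 4

  cy0 -> i0 (st.MEM) no-port MEM/MEM
  cy1 -> i1+i2 (ld.MEM/mulh.MUL) 2-wide
  cy2 -> i3 (mulh.MUL) no-port MUL/MUL
  cy3 -> i4+i5 (mul.MUL/and.ALU) 2-wide
  cy4 -> i6 (sub.ALU) WAW r6
  cy5 -> i7 (or.ALU) RAW r6
  cy6 -> i8+i9 (or.ALU/mulh.MUL) 2-wide
  cy7 -> i10+i11 (ld.MEM/mul.MUL) 2-wide
  cy8 -> i12 (and.ALU) tail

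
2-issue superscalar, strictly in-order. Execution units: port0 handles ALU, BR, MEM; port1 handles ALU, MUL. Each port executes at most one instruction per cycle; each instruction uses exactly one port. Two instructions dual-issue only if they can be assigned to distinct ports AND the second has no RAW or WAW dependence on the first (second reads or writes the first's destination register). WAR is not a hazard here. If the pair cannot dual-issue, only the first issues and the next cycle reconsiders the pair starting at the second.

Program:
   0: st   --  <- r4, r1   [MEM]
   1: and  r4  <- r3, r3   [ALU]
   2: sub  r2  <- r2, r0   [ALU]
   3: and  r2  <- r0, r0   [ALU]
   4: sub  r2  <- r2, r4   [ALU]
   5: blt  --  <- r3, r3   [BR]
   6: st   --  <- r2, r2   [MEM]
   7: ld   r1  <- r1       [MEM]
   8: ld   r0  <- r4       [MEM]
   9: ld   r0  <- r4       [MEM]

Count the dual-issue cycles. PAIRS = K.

PAIRS = 2

t=0 i0/i1:st.MEM and.ALU ; 2-wide
t=1 i2:sub.ALU ; WAW r2
t=2 i3:and.ALU ; RAW+WAW r2
t=3 i4/i5:sub.ALU blt.BR ; 2-wide
t=4 i6:st.MEM ; no-port MEM/MEM
t=5 i7:ld.MEM ; no-port MEM/MEM
t=6 i8:ld.MEM ; no-port MEM/MEM
t=7 i9:ld.MEM ; tail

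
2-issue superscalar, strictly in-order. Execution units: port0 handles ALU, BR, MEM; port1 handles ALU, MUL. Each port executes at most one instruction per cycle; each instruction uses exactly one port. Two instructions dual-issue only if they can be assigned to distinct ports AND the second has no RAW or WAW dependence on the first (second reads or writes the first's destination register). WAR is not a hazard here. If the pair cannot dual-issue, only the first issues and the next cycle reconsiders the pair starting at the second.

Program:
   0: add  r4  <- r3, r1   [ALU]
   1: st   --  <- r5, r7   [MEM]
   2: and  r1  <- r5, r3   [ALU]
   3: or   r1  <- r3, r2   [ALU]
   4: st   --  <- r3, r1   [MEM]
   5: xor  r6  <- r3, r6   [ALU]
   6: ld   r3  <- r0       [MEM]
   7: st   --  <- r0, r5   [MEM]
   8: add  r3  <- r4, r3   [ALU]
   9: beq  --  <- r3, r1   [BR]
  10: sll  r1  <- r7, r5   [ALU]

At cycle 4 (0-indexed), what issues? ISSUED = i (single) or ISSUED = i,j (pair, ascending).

[0] i0/i1  add;st  -- 2-wide
[1] i2  and  -- WAW r1
[2] i3  or  -- RAW r1
[3] i4/i5  st;xor  -- 2-wide
[4] i6  ld  -- no-port MEM/MEM
[5] i7/i8  st;add  -- 2-wide
[6] i9/i10  beq;sll  -- 2-wide

ISSUED = 6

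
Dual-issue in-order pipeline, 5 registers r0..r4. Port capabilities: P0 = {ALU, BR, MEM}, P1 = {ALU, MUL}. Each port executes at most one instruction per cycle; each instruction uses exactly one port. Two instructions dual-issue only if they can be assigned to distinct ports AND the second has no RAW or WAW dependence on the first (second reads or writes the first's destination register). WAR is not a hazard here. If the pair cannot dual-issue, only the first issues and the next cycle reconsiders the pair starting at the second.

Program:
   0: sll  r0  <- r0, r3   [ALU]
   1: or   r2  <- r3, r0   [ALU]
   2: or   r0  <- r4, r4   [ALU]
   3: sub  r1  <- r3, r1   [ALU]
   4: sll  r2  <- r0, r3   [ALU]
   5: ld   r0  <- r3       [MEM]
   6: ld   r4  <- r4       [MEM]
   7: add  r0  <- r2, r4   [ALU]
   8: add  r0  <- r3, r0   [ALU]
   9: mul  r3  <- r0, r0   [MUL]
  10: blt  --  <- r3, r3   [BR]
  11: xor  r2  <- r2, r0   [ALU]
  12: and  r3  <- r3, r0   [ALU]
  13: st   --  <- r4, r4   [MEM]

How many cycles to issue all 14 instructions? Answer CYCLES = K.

[0] i0  sll  -- RAW r0
[1] i1&i2  or;or  -- 2-wide
[2] i3&i4  sub;sll  -- 2-wide
[3] i5  ld  -- no-port MEM/MEM
[4] i6  ld  -- RAW r4
[5] i7  add  -- RAW+WAW r0
[6] i8  add  -- RAW r0
[7] i9  mul  -- RAW r3
[8] i10&i11  blt;xor  -- 2-wide
[9] i12&i13  and;st  -- 2-wide

CYCLES = 10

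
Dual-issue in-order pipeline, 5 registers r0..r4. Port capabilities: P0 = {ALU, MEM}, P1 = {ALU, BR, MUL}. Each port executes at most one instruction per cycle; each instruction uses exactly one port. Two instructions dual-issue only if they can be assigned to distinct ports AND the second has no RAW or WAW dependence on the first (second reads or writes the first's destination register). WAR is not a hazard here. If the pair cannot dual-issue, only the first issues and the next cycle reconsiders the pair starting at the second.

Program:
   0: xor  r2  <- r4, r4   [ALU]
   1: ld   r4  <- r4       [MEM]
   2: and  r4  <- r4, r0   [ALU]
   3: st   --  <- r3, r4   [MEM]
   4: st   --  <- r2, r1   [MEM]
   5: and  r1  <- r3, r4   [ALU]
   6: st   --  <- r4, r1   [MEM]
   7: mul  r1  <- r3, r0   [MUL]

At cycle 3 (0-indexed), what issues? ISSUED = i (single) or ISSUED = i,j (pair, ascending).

ISSUED = 4,5

  cy0 -> i0,i1 (xor.ALU+ld.MEM) dual
  cy1 -> i2 (and.ALU) RAW r4
  cy2 -> i3 (st.MEM) no-port MEM/MEM
  cy3 -> i4,i5 (st.MEM+and.ALU) dual
  cy4 -> i6,i7 (st.MEM+mul.MUL) dual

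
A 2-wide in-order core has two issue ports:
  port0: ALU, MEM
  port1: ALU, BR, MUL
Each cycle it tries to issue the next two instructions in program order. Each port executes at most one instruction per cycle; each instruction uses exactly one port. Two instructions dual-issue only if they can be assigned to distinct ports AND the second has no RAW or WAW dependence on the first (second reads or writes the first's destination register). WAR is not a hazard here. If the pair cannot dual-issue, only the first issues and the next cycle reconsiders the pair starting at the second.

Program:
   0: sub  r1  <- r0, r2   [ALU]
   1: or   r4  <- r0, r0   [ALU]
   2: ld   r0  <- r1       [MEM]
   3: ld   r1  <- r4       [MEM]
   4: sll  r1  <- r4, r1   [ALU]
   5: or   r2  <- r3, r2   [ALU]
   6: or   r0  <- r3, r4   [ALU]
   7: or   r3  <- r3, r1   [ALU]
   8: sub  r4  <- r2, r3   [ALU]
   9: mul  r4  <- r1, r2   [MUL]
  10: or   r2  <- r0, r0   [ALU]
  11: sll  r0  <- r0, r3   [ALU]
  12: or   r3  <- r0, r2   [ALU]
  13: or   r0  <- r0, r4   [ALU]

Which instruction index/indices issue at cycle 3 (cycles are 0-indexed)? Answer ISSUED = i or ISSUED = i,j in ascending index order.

ISSUED = 4,5

c0: i0+i1 sub;or  dual
c1: i2 ld  no-port MEM/MEM
c2: i3 ld  RAW+WAW r1
c3: i4+i5 sll;or  dual
c4: i6+i7 or;or  dual
c5: i8 sub  WAW r4
c6: i9+i10 mul;or  dual
c7: i11 sll  RAW r0
c8: i12+i13 or;or  dual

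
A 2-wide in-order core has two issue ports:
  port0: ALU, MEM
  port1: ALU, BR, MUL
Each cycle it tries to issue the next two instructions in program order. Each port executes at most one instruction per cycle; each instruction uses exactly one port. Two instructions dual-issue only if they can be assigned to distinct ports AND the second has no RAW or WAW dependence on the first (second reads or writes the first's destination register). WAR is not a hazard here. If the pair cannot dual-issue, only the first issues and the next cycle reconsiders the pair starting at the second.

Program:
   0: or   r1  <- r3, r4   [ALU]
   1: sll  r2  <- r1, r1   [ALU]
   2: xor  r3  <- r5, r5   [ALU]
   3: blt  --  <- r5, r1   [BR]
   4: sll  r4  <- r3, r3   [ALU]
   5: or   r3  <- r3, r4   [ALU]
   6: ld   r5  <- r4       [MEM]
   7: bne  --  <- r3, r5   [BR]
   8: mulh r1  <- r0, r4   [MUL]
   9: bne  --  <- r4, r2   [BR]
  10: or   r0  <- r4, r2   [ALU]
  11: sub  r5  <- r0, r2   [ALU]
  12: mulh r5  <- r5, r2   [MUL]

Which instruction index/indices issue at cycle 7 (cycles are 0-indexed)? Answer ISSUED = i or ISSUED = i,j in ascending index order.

ISSUED = 11

t=0 i0:or ; RAW r1
t=1 i1+i2:sll xor ; 2-wide
t=2 i3+i4:blt sll ; 2-wide
t=3 i5+i6:or ld ; 2-wide
t=4 i7:bne ; no-port BR/MUL
t=5 i8:mulh ; no-port MUL/BR
t=6 i9+i10:bne or ; 2-wide
t=7 i11:sub ; RAW+WAW r5
t=8 i12:mulh ; tail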